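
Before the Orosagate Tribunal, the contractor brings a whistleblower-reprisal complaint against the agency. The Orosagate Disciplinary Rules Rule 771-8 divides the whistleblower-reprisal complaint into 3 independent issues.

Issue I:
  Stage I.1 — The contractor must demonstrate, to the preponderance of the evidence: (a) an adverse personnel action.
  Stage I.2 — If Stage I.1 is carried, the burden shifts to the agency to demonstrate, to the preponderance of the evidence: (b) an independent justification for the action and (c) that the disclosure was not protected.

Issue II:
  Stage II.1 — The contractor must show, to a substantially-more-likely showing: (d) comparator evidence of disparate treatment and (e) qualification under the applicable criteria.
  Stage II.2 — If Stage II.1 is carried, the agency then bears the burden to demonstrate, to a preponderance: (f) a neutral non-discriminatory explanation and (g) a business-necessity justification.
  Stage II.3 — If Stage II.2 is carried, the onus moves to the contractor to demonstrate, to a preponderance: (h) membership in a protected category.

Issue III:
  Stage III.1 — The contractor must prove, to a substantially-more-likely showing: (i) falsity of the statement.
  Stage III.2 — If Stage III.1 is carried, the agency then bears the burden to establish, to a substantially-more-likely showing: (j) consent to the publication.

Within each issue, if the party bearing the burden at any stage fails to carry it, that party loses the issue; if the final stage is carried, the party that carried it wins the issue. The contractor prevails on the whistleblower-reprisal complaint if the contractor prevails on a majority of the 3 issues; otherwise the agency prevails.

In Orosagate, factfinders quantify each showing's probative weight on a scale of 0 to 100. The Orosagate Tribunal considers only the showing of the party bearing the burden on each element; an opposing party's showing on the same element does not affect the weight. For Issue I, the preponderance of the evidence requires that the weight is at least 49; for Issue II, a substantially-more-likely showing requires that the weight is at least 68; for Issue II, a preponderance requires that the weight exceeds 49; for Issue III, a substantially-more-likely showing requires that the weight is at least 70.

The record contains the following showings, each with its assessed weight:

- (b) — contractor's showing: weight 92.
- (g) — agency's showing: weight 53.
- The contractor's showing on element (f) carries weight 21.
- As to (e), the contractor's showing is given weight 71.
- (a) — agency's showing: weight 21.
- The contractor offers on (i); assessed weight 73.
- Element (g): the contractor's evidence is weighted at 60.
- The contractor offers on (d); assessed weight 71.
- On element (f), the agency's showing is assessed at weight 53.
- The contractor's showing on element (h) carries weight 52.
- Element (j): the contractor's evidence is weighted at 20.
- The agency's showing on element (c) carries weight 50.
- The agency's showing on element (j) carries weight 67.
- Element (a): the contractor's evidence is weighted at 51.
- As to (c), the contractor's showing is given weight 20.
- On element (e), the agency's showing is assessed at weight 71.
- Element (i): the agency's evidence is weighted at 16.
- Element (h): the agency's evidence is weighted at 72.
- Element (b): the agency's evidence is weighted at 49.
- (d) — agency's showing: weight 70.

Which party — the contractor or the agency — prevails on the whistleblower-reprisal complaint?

— Issue I —
Stage I.1 — burden on contractor; standard: the preponderance of the evidence (weight is at least 49).
    (a): 51 (agency's 21 disregarded) ≥ 49 [met]
  All elements met. The burden passes to the agency.
Stage I.2 — burden on agency; standard: the preponderance of the evidence (weight is at least 49).
    (b): 49 (contractor's 92 disregarded) ≥ 49 [met]
    (c): 50 (contractor's 20 disregarded) ≥ 49 [met]
  Stage I.2 carried; the final stage is satisfied.
All stages carried — the agency prevails on this issue.
— Issue II —
At Stage II.1 the contractor must meet a substantially-more-likely showing (weight is at least 68): on (d) the weight is 71 (the agency's 70 is given no effect), which does reach 68, so (d) meets the standard; on (e) the weight is 71 (the agency's 71 is given no effect), ≥ 68, so (e) meets the standard.
  All elements met. The burden passes to the agency.
At Stage II.2 the agency must meet a preponderance (weight exceeds 49): on (f) the weight is 53 (the contractor's 21 is given no effect), which does exceed 49, so (f) meets the standard; on (g) the weight is 53 (the contractor's 60 is given no effect), > 49, so (g) meets the standard.
  All elements met. The burden passes to the contractor.
At Stage II.3 the contractor must meet a preponderance (weight exceeds 49): on (h) the weight is 52 (the agency's 72 is given no effect), > 49, so (h) meets the standard.
  All elements met at the final stage.
All stages carried — the contractor prevails on this issue.
— Issue III —
At Stage III.1 the contractor must meet a substantially-more-likely showing (weight is at least 70): on (i) the weight is 73 (the agency's 16 is given no effect), which does reach 70, so (i) meets the standard.
  Stage III.1 is satisfied; the onus moves to the agency.
At Stage III.2 the agency must meet a substantially-more-likely showing (weight is at least 70): on (j) the weight is 67 (the contractor's 20 is given no effect), which does not reach 70, so (j) does not meet the standard.
  Stage III.2 not carried; the agency fails its burden.
The contractor prevails on this issue.
Per-issue: Issue I → agency; Issue II → contractor; Issue III → contractor. The contractor must prevail on a majority of issues; overall, the contractor prevails.

contractor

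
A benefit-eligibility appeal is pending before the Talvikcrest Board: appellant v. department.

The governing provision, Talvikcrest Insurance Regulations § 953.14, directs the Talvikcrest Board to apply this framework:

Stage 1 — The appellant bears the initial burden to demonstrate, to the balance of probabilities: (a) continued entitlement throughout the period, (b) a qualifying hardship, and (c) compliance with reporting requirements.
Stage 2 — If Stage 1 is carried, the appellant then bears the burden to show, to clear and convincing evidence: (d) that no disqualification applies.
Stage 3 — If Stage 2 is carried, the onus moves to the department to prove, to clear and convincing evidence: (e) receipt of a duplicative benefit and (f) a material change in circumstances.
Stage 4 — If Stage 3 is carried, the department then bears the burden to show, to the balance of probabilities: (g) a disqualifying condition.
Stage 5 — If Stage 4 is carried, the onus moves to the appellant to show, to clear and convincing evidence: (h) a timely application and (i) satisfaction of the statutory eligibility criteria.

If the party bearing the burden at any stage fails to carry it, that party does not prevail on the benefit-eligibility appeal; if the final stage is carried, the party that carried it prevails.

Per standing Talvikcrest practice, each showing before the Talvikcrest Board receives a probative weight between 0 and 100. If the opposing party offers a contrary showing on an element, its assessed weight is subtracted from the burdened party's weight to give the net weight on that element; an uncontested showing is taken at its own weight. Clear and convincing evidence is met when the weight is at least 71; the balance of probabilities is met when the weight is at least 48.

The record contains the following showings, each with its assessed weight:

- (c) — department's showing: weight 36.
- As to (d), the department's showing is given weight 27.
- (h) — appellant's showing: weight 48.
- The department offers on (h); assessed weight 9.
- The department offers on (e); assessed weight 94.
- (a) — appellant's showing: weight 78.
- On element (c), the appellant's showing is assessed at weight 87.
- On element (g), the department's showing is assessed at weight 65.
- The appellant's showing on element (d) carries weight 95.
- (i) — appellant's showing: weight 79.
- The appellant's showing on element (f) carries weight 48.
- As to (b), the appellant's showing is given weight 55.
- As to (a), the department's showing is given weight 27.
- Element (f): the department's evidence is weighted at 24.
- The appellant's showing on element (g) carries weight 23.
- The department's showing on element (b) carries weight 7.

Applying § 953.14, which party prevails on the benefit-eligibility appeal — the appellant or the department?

Stage 1 (appellant, the balance of probabilities, weight is at least 48): (a) net 78−27=51 ≥ 48 — meets; (b) net 55−7=48 ≥ 48 — meets; (c) net 87−36=51 ≥ 48 — meets.
  All elements met. The appellant retains the burden for Stage 2.
Stage 2 (appellant, clear and convincing evidence, weight is at least 71): (d) net 95−27=68 < 71 — fails.
  Not every element is met, so the appellant fails to carry Stage 2.
The department prevails.

department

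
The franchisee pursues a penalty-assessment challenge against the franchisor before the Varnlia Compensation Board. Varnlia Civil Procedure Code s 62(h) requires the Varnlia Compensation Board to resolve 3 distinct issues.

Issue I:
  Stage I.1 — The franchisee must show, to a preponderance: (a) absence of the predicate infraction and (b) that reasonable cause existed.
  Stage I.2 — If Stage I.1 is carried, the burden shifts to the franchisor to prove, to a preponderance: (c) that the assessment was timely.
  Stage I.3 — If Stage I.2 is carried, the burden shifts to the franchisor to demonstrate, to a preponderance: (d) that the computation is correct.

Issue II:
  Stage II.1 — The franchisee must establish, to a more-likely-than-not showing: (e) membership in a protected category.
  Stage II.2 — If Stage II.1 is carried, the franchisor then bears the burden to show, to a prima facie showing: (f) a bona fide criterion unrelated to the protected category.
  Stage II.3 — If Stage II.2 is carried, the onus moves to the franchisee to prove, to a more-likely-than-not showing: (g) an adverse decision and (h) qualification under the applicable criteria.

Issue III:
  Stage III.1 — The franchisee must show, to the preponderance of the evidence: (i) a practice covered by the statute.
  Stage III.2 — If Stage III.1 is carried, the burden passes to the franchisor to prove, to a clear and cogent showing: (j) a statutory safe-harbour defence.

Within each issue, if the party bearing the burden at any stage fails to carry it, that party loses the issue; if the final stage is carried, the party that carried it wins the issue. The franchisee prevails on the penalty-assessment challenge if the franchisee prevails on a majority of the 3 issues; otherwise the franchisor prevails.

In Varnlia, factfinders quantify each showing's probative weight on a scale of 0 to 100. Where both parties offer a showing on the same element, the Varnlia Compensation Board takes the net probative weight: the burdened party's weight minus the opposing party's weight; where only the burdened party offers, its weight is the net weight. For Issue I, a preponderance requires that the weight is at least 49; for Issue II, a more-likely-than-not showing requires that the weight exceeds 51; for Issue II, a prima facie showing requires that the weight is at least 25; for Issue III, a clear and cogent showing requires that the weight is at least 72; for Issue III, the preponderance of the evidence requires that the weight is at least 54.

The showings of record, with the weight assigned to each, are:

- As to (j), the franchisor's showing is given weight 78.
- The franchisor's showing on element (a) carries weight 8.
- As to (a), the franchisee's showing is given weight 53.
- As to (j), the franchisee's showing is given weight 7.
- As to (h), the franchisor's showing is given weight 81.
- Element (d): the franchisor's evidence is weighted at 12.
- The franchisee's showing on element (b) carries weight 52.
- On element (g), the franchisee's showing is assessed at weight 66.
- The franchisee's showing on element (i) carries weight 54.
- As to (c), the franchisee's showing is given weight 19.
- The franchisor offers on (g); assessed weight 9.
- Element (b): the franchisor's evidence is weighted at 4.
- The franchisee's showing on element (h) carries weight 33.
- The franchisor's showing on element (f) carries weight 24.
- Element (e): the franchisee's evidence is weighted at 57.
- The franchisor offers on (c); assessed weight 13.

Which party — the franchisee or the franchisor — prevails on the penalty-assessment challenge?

franchisee

— Issue I —
Stage I.1 — burden on franchisee; standard: a preponderance (weight is at least 49).
    (a): 53 − 8 = 45 < 49 [not met]
    (b): 52 − 4 = 48 < 49 [not met]
  Not every element is met, so the franchisee fails to carry Stage I.1.
The analysis ends at Stage I.1; the franchisor prevails on this issue.
— Issue II —
Stage II.1 — burden on franchisee; standard: a more-likely-than-not showing (weight exceeds 51).
    (e): 57 > 51 [met]
  All elements met. The burden passes to the franchisor.
Stage II.2 — burden on franchisor; standard: a prima facie showing (weight is at least 25).
    (f): 24 < 25 [not met]
  The franchisor does not carry Stage II.2.
The franchisee prevails on this issue.
— Issue III —
Stage III.1 (franchisee, the preponderance of the evidence, weight is at least 54): (i) 54 ≥ 54 — meets.
  Stage III.1 is satisfied; the onus moves to the franchisor.
Stage III.2 (franchisor, a clear and cogent showing, weight is at least 72): (j) net 78−7=71 < 72 — fails.
  The franchisor does not carry Stage III.2.
The analysis ends at Stage III.2; the franchisee prevails on this issue.
Per-issue: Issue I → franchisor; Issue II → franchisee; Issue III → franchisee. The franchisee must prevail on a majority of issues; overall, the franchisee prevails.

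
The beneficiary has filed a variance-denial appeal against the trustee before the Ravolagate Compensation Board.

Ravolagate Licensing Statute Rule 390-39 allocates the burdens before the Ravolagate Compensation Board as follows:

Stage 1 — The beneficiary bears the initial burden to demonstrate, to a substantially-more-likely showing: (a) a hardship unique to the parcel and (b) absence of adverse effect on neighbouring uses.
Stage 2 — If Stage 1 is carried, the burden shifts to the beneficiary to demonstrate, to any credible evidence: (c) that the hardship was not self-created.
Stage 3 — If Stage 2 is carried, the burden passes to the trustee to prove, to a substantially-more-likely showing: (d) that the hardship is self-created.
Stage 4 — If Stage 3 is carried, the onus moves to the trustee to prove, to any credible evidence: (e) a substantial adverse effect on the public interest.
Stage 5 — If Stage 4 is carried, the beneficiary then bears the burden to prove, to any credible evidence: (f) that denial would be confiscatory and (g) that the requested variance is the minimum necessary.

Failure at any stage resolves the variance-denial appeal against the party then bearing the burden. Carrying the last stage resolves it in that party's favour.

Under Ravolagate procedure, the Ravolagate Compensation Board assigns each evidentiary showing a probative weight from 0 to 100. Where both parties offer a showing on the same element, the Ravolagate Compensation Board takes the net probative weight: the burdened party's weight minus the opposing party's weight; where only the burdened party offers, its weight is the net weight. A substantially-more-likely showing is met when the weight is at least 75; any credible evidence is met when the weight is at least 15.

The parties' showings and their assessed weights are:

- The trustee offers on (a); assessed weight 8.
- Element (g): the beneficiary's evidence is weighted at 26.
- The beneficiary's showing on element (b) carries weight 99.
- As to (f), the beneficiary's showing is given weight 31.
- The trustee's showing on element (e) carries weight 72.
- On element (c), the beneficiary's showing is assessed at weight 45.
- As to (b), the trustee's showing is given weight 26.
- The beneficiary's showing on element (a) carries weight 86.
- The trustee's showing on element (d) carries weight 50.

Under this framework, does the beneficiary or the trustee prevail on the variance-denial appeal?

trustee

At Stage 1 the beneficiary must meet a substantially-more-likely showing (weight is at least 75): on (a) the weight is 86 less the opposing 8 gives net 78, ≥ 75, so (a) meets the standard; on (b) the weight is 99 less the opposing 26 gives net 73, which does not reach 75, so (b) does not meet the standard.
  Stage 1 not carried; the beneficiary fails its burden.
The analysis ends at Stage 1; the trustee prevails.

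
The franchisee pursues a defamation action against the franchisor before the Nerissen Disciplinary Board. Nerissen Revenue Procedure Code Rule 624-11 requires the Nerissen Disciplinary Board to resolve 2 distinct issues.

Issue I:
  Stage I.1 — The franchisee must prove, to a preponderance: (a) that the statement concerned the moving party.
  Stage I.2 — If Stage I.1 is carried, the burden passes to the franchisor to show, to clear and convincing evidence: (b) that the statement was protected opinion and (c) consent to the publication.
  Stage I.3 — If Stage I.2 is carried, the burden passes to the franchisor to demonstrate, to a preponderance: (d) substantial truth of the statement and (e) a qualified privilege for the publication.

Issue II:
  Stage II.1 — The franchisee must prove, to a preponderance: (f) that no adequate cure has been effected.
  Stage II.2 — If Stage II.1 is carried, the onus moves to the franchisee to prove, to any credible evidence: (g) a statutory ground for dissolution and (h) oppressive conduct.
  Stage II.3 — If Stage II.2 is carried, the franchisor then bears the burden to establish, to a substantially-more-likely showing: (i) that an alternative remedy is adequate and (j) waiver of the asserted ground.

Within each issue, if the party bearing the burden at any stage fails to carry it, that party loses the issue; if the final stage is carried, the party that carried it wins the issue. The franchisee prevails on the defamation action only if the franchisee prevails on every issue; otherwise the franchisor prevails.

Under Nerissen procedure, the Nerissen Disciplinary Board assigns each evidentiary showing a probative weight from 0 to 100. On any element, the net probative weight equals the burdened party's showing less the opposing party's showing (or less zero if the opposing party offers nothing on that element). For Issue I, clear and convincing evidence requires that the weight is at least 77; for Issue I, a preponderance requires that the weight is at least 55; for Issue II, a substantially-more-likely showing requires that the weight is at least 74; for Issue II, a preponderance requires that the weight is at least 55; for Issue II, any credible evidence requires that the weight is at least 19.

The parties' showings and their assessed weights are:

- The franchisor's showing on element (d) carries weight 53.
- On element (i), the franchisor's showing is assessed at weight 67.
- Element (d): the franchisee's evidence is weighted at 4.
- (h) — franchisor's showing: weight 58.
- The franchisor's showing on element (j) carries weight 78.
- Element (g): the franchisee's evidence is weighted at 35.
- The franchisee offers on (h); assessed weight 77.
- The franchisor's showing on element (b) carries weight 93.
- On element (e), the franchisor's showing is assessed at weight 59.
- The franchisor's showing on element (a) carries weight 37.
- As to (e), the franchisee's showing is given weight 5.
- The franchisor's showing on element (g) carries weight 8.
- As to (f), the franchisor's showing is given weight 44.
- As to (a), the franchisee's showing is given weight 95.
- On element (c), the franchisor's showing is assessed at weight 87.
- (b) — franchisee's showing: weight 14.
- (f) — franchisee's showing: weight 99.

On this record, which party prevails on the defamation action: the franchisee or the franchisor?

— Issue I —
Stage I.1 — burden on franchisee; standard: a preponderance (weight is at least 55).
    (a): 95 − 37 = 58 ≥ 55 [met]
  The franchisee carries Stage I.1; the franchisor now bears the burden.
Stage I.2 — burden on franchisor; standard: clear and convincing evidence (weight is at least 77).
    (b): 93 − 14 = 79 ≥ 77 [met]
    (c): 87 ≥ 77 [met]
  All elements met. The franchisor retains the burden for Stage I.3.
Stage I.3 — burden on franchisor; standard: a preponderance (weight is at least 55).
    (d): 53 − 4 = 49 < 55 [not met]
    (e): 59 − 5 = 54 < 55 [not met]
  Stage I.3 not carried; the franchisor fails its burden.
The analysis ends at Stage I.3; the franchisee prevails on this issue.
— Issue II —
Stage II.1 (franchisee, a preponderance, weight is at least 55): (f) net 99−44=55 ≥ 55 — meets.
  All elements met. The franchisee retains the burden for Stage II.2.
Stage II.2 (franchisee, any credible evidence, weight is at least 19): (g) net 35−8=27 ≥ 19 — meets; (h) net 77−58=19 ≥ 19 — meets.
  All elements met. The burden passes to the franchisor.
Stage II.3 (franchisor, a substantially-more-likely showing, weight is at least 74): (i) 67 < 74 — fails; (j) 78 ≥ 74 — meets.
  Stage II.3 not carried; the franchisor fails its burden.
The analysis ends at Stage II.3; the franchisee prevails on this issue.
Per-issue: Issue I → franchisee; Issue II → franchisee. The franchisee must prevail on every issue; overall, the franchisee prevails.

franchisee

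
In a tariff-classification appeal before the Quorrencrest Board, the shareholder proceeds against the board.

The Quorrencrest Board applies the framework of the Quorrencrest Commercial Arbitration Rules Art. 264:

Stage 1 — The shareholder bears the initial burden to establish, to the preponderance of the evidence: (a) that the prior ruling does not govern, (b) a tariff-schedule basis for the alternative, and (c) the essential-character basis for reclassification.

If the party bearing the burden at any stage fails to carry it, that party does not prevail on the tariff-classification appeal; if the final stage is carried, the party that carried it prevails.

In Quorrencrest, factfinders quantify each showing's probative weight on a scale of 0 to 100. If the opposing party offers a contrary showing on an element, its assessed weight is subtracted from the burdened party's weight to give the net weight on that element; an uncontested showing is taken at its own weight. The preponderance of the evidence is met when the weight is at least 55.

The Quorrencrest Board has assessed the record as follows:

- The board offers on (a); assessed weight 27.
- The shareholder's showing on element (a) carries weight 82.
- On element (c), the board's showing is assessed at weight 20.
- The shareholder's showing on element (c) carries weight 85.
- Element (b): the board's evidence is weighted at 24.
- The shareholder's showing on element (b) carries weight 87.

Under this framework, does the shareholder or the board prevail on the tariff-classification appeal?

shareholder

At Stage 1 the shareholder must meet the preponderance of the evidence (weight is at least 55): on (a) the weight is 82 less the opposing 27 gives net 55, ≥ 55, so (a) meets the standard; on (b) the weight is 87 less the opposing 24 gives net 63, which does reach 55, so (b) meets the standard; on (c) the weight is 85 less the opposing 20 gives net 65, ≥ 55, so (c) meets the standard.
  Stage 1 carried; the final stage is satisfied.
Every stage carried; the shareholder prevails.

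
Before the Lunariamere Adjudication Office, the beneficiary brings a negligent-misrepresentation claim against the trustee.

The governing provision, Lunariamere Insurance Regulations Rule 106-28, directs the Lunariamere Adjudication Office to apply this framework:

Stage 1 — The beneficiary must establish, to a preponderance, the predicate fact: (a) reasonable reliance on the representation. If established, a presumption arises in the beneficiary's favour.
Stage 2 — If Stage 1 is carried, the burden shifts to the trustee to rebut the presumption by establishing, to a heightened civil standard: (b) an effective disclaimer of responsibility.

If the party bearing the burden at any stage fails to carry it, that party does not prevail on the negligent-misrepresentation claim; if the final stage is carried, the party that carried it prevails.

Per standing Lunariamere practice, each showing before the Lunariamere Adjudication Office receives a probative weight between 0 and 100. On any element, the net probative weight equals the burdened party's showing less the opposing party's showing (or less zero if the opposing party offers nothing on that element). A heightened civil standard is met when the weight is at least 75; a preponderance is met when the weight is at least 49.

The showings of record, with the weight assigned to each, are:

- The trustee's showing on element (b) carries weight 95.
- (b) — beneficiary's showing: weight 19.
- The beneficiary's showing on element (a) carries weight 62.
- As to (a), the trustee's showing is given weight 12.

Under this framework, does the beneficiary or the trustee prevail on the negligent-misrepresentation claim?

Stage 1 (beneficiary, a preponderance, weight is at least 49): (a) net 62−12=50 ≥ 49 — meets.
  All elements met. The burden passes to the trustee.
Stage 2 (trustee, a heightened civil standard, weight is at least 75): (b) net 95−19=76 ≥ 75 — meets.
  All elements met at the final stage.
With every stage satisfied, the trustee prevails.

trustee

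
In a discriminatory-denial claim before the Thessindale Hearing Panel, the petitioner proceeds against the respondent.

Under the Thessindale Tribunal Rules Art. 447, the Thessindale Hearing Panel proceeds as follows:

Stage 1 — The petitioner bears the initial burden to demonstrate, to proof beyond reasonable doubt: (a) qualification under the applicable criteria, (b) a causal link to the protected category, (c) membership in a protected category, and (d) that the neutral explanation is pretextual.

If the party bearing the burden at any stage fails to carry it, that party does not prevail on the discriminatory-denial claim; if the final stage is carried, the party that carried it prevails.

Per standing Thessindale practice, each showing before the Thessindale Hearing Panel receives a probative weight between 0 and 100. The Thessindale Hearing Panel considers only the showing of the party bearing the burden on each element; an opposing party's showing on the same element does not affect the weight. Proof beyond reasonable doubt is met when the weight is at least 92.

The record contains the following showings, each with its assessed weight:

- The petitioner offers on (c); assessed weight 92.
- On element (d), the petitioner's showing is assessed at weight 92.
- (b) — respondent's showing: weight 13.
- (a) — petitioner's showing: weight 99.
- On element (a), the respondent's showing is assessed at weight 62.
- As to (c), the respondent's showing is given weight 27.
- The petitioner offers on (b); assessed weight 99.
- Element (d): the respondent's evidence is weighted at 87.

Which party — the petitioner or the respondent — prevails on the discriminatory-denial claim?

Stage 1 (petitioner, proof beyond reasonable doubt, weight is at least 92): (a) 99 (respondent's 62 disregarded) ≥ 92 — meets; (b) 99 (respondent's 13 disregarded) ≥ 92 — meets; (c) 92 (respondent's 27 disregarded) ≥ 92 — meets; (d) 92 (respondent's 87 disregarded) ≥ 92 — meets.
  The petitioner carries the last stage.
Every stage carried; the petitioner prevails.

petitioner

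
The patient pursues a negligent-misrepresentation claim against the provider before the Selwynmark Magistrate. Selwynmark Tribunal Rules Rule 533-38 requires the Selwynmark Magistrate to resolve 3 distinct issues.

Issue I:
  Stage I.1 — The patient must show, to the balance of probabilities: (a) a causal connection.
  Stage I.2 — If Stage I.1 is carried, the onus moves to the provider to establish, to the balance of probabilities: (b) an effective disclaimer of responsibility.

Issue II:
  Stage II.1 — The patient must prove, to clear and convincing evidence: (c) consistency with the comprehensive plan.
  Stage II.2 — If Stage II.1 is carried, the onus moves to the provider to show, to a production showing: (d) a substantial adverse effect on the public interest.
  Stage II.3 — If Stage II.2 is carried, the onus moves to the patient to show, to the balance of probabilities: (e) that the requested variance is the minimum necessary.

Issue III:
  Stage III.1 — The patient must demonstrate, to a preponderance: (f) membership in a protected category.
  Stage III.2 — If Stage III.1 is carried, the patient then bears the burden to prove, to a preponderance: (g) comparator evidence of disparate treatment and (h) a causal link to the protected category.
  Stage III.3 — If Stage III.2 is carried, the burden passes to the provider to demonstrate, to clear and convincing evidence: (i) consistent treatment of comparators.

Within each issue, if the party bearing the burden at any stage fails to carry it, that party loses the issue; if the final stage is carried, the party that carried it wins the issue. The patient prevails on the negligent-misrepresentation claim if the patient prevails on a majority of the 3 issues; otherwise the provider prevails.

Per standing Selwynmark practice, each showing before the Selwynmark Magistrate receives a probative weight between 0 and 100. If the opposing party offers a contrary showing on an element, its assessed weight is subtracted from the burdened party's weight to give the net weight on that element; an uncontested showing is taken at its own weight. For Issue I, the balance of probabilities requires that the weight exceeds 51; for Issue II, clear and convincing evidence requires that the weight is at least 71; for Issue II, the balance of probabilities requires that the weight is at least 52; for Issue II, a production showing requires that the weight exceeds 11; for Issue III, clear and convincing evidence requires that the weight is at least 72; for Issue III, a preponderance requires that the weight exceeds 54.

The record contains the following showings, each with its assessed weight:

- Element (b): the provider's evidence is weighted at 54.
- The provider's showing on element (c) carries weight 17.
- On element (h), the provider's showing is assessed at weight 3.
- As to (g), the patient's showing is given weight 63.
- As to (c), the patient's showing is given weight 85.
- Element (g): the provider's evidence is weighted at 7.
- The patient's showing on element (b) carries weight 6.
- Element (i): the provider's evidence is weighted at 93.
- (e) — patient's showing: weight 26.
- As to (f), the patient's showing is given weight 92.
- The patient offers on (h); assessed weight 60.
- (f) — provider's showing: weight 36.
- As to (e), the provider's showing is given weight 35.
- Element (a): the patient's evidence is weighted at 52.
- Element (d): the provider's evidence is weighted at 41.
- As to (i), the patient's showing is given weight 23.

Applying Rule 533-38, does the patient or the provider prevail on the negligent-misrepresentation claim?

patient

— Issue I —
At Stage I.1 the patient must meet the balance of probabilities (weight exceeds 51): on (a) the weight is 52, > 51, so (a) meets the standard.
  Stage I.1 carried; the burden shifts to the provider.
At Stage I.2 the provider must meet the balance of probabilities (weight exceeds 51): on (b) the weight is 54 less the opposing 6 gives net 48, which does not exceed 51, so (b) does not meet the standard.
  Not every element is met, so the provider fails to carry Stage I.2.
So the patient prevails on this issue.
— Issue II —
Stage II.1 — burden on patient; standard: clear and convincing evidence (weight is at least 71).
    (c): 85 − 17 = 68 < 71 [not met]
  Stage II.1 not carried; the patient fails its burden.
So the provider prevails on this issue.
— Issue III —
At Stage III.1 the patient must meet a preponderance (weight exceeds 54): on (f) the weight is 92 less the opposing 36 gives net 56, which does exceed 54, so (f) meets the standard.
  All elements met. The patient retains the burden for Stage III.2.
At Stage III.2 the patient must meet a preponderance (weight exceeds 54): on (g) the weight is 63 less the opposing 7 gives net 56, which does exceed 54, so (g) meets the standard; on (h) the weight is 60 less the opposing 3 gives net 57, which does exceed 54, so (h) meets the standard.
  Stage III.2 is satisfied; the onus moves to the provider.
At Stage III.3 the provider must meet clear and convincing evidence (weight is at least 72): on (i) the weight is 93 less the opposing 23 gives net 70, which does not reach 72, so (i) does not meet the standard.
  Not every element is met, so the provider fails to carry Stage III.3.
The patient prevails on this issue.
Per-issue: Issue I → patient; Issue II → provider; Issue III → patient. The patient must prevail on a majority of issues; overall, the patient prevails.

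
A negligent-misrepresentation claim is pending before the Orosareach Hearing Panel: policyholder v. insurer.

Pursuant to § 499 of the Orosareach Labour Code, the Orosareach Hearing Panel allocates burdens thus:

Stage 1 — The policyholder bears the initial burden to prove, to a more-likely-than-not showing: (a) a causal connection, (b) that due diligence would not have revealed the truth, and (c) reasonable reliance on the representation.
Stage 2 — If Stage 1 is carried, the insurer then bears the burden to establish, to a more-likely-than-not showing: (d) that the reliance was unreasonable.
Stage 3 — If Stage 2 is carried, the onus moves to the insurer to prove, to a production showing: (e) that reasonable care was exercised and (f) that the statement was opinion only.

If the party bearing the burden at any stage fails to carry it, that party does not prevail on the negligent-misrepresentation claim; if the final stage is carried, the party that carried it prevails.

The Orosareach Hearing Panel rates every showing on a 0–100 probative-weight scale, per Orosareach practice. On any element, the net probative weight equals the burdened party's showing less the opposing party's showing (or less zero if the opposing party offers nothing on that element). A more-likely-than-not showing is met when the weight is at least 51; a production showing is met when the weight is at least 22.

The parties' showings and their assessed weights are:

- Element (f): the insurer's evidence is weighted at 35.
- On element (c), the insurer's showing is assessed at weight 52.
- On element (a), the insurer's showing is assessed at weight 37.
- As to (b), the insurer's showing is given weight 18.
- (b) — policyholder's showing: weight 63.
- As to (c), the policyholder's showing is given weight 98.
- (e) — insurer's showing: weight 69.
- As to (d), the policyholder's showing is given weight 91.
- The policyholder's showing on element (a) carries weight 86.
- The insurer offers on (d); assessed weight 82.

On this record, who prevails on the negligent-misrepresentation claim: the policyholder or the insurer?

Stage 1 — burden on policyholder; standard: a more-likely-than-not showing (weight is at least 51).
    (a): 86 − 37 = 49 < 51 [not met]
    (b): 63 − 18 = 45 < 51 [not met]
    (c): 98 − 52 = 46 < 51 [not met]
  Not every element is met, so the policyholder fails to carry Stage 1.
So the insurer prevails.

insurer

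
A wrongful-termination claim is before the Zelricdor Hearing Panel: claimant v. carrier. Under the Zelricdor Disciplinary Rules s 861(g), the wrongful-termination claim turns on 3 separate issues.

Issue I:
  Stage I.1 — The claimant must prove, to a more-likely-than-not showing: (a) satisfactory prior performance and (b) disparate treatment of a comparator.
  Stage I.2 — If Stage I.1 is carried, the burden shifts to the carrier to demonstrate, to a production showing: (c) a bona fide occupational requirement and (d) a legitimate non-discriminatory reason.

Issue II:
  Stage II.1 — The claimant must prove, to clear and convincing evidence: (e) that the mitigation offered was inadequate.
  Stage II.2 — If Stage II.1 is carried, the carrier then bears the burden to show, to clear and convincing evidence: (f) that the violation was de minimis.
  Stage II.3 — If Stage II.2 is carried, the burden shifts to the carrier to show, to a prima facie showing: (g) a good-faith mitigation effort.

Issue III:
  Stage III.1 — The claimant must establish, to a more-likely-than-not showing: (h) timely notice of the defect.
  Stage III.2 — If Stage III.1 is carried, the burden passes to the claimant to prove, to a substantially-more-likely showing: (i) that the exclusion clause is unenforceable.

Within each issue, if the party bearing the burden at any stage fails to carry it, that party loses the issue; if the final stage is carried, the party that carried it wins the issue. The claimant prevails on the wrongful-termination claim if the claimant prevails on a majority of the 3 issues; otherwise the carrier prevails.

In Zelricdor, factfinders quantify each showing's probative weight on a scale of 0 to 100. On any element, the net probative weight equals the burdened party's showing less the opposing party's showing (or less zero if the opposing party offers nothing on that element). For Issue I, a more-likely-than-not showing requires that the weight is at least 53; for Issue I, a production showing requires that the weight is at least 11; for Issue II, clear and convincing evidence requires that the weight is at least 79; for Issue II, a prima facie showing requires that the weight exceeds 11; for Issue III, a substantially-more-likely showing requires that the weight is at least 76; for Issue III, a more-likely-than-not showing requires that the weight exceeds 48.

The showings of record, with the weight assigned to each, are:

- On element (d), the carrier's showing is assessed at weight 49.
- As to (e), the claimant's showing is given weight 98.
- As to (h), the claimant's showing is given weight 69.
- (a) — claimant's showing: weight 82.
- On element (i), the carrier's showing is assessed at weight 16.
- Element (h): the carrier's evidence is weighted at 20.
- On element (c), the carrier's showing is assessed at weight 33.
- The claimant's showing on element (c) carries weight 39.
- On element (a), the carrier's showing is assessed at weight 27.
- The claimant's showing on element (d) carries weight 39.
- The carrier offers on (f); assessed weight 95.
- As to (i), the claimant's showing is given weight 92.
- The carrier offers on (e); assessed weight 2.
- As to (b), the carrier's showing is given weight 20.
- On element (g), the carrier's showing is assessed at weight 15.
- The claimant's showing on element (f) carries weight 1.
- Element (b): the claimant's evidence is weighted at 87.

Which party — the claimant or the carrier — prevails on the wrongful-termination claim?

claimant

— Issue I —
Stage I.1 (claimant, a more-likely-than-not showing, weight is at least 53): (a) net 82−27=55 ≥ 53 — meets; (b) net 87−20=67 ≥ 53 — meets.
  Stage I.1 carried; the burden shifts to the carrier.
Stage I.2 (carrier, a production showing, weight is at least 11): (c) net 33−39=-6 < 11 — fails; (d) net 49−39=10 < 11 — fails.
  Not every element is met, so the carrier fails to carry Stage I.2.
The claimant prevails on this issue.
— Issue II —
Stage II.1 (claimant, clear and convincing evidence, weight is at least 79): (e) net 98−2=96 ≥ 79 — meets.
  Stage II.1 carried; the burden shifts to the carrier.
Stage II.2 (carrier, clear and convincing evidence, weight is at least 79): (f) net 95−1=94 ≥ 79 — meets.
  Stage II.2 carried; the burden remains with the carrier.
Stage II.3 (carrier, a prima facie showing, weight exceeds 11): (g) 15 > 11 — meets.
  The carrier carries the last stage.
All stages carried — the carrier prevails on this issue.
— Issue III —
Stage III.1 — burden on claimant; standard: a more-likely-than-not showing (weight exceeds 48).
    (h): 69 − 20 = 49 > 48 [met]
  Stage III.1 is satisfied; the claimant continues to bear the burden.
Stage III.2 — burden on claimant; standard: a substantially-more-likely showing (weight is at least 76).
    (i): 92 − 16 = 76 ≥ 76 [met]
  All elements met at the final stage.
All stages carried — the claimant prevails on this issue.
Per-issue: Issue I → claimant; Issue II → carrier; Issue III → claimant. The claimant must prevail on a majority of issues; overall, the claimant prevails.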